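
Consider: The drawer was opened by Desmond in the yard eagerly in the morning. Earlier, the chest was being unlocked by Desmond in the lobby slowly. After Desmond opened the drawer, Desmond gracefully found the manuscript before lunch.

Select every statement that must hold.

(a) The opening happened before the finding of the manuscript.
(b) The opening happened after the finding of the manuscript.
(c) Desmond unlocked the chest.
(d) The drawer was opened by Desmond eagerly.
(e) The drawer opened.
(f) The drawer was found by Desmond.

(a) Entailed — the narrative places the opening before the finding.
(b) Not entailed — the narrative places the opening before the finding, not after.
(c) Not entailed — 'was unlocking' is progressive on an accomplishment; it does not entail the completed 'unlocked'.
(d) Entailed — the original entails any weakening of itself; this just drops 'in the yard', 'in the morning'.
(e) Entailed — 'Desmond opened the drawer' is causative; it entails the inchoative 'the drawer opened'.
(f) Not entailed — Desmond found the manuscript, not the drawer; the drawer belongs to the opening event.

(a), (d), (e)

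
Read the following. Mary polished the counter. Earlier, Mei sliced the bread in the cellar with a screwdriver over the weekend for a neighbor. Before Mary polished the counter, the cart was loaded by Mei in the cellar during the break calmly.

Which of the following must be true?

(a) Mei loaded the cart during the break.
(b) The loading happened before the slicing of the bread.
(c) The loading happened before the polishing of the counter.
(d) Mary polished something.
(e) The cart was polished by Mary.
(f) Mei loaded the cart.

(a), (c), (d), (f)

(a) Entailed — the original entails any weakening of itself; this just drops 'calmly', 'in the cellar'.
(b) Not entailed — the narrative doesn't order the loading relative to the slicing.
(c) Entailed — the narrative places the loading before the polishing.
(d) Entailed — this follows by dropping conjuncts from the polishing event's description.
(e) Not entailed — Mary polished the counter, not the cart; the cart belongs to the loading event.
(f) Entailed — this follows by dropping conjuncts from the loading event's description.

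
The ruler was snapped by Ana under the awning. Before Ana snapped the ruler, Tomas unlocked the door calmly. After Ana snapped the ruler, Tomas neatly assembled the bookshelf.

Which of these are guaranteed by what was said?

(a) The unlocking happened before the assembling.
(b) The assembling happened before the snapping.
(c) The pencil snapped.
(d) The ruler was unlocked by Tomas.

(a) Entailed — the narrative places the unlocking before the assembling.
(b) Not entailed — the narrative places the snapping before the assembling, not after.
(c) Not entailed — the ruler is what snapped, not the pencil.
(d) Not entailed — Tomas unlocked the door, not the ruler; the ruler belongs to the snapping event.

(a)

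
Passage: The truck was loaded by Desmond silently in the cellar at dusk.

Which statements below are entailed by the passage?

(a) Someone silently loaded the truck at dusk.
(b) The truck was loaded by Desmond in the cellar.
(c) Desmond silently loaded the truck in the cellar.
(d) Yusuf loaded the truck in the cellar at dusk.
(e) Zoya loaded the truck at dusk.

(a), (b), (c)

(a) Entailed — the original entails any weakening of itself; this just drops 'in the cellar' and generalizes the agent.
(b) Entailed — the original entails any weakening of itself; this just drops 'at dusk', 'silently'.
(c) Entailed — dropping 'at dusk' leaves a sub-description the original still satisfies.
(d) Not entailed — the passage has Desmond loading the truck, not Yusuf.
(e) Not entailed — the passage has Desmond loading the truck, not Zoya.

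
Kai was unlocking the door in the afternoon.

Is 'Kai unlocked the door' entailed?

'was unlocking' is progressive; for an accomplishment like 'unlock the door', it doesn't entail completion.

no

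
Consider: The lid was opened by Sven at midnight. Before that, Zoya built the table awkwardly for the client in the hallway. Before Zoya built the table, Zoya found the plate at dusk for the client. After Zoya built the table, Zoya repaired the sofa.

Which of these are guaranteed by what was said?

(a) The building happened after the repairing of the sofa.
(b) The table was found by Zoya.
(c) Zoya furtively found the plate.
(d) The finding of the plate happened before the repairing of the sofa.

(a) Not entailed — the narrative places the building before the repairing, not after.
(b) Not entailed — Zoya found the plate, not the table; the table belongs to the building event.
(c) Not entailed — 'furtively' adds information not in the original event.
(d) Entailed — the narrative places the finding before the repairing.

(d)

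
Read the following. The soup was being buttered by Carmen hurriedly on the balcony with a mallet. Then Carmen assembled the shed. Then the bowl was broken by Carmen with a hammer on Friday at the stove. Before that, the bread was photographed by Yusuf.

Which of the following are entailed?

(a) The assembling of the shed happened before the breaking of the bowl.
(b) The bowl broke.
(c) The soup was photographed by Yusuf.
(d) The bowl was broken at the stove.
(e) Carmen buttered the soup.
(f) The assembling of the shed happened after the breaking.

(a), (b), (d)

(a) Entailed — the narrative places the assembling before the breaking.
(b) Entailed — 'Carmen broke the bowl' is causative; it entails the inchoative 'the bowl broke'.
(c) Not entailed — Yusuf photographed the bread, not the soup; the soup belongs to the buttering event.
(d) Entailed — every conjunct here is already in the original breaking event.
(e) Not entailed — 'was buttering' is progressive on an accomplishment; it does not entail the completed 'buttered'.
(f) Not entailed — the narrative places the assembling before the breaking, not after.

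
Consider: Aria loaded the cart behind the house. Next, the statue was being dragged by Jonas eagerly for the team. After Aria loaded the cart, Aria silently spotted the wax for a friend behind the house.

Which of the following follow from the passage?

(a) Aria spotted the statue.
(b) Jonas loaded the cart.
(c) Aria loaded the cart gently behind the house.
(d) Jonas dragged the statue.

(a) Not entailed — Aria spotted the wax, not the statue; the statue belongs to the dragging event.
(b) Not entailed — the passage has Aria loading the cart, not Jonas.
(c) Not entailed — 'gently' adds information not in the original event.
(d) Entailed — 'drag' is an activity; 'was dragging' entails that some dragging happened, so 'dragged' holds.

(d)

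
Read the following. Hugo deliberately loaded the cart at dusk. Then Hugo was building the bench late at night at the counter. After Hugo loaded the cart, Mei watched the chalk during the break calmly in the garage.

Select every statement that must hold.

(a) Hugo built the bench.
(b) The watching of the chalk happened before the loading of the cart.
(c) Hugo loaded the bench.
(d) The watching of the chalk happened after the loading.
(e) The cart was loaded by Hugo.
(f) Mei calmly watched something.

(a) Not entailed — 'was building' is progressive on an accomplishment; it does not entail the completed 'built'.
(b) Not entailed — the narrative places the loading before the watching, not after.
(c) Not entailed — Hugo loaded the cart, not the bench; the bench belongs to the building event.
(d) Entailed — the narrative places the loading before the watching.
(e) Entailed — this follows by dropping conjuncts from the loading event's description.
(f) Entailed — every conjunct here is already in the original watching event.

(d), (e), (f)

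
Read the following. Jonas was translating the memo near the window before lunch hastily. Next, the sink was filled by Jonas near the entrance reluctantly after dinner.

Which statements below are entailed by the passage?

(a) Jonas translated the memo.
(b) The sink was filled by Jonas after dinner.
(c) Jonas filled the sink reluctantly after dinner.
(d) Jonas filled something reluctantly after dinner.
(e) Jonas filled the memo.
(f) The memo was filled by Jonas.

(b), (c), (d)

(a) Not entailed — 'was translating' is progressive on an accomplishment; it does not entail the completed 'translated'.
(b) Entailed — every conjunct here is already in the original filling event.
(c) Entailed — this follows by dropping conjuncts from the filling event's description.
(d) Entailed — this follows by dropping conjuncts from the filling event's description.
(e) Not entailed — Jonas filled the sink, not the memo; the memo belongs to the translating event.
(f) Not entailed — Jonas filled the sink, not the memo; the memo belongs to the translating event.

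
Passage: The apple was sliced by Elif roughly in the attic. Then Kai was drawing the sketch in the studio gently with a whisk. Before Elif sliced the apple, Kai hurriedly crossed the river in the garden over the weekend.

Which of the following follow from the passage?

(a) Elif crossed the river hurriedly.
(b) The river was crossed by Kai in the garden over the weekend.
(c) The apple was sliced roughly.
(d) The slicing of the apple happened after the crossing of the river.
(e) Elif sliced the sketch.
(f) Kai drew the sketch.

(b), (c), (d)

(a) Not entailed — the passage has Kai crossing the river, not Elif.
(b) Entailed — every conjunct here is already in the original crossing event.
(c) Entailed — dropping 'in the attic' and generalizing the agent leaves a sub-description the original still satisfies.
(d) Entailed — the narrative places the crossing before the slicing.
(e) Not entailed — Elif sliced the apple, not the sketch; the sketch belongs to the drawing event.
(f) Not entailed — 'was drawing' is progressive on an accomplishment; it does not entail the completed 'drew'.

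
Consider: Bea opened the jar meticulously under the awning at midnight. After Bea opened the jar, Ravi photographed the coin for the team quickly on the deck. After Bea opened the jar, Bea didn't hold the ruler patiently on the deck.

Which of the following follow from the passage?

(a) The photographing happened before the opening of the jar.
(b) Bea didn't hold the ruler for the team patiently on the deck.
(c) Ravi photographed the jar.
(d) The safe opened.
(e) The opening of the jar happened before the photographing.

(b), (e)

(a) Not entailed — the narrative places the opening before the photographing, not after.
(b) Entailed — under negation, adding a further restriction is entailed: if no such holding event occurred, none occurred for the team either.
(c) Not entailed — Ravi photographed the coin, not the jar; the jar belongs to the opening event.
(d) Not entailed — the jar is what opened, not the safe.
(e) Entailed — the narrative places the opening before the photographing.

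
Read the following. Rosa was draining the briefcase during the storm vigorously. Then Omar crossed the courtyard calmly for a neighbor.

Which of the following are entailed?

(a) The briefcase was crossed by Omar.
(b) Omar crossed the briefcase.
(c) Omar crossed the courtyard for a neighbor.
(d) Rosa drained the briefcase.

(c)

(a) Not entailed — Omar crossed the courtyard, not the briefcase; the briefcase belongs to the draining event.
(b) Not entailed — Omar crossed the courtyard, not the briefcase; the briefcase belongs to the draining event.
(c) Entailed — every conjunct here is already in the original crossing event.
(d) Not entailed — 'was draining' is progressive on an accomplishment; it does not entail the completed 'drained'.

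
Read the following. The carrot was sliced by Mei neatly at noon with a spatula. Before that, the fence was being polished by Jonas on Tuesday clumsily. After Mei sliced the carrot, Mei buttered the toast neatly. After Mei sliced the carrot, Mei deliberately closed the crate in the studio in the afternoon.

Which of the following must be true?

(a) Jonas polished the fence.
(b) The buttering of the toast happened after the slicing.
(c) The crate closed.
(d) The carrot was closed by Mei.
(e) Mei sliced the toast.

(a), (b), (c)

(a) Entailed — 'polish' is an activity; 'was polishing' entails that some polishing happened, so 'polished' holds.
(b) Entailed — the narrative places the slicing before the buttering.
(c) Entailed — 'Mei closed the crate' is causative; it entails the inchoative 'the crate closed'.
(d) Not entailed — Mei closed the crate, not the carrot; the carrot belongs to the slicing event.
(e) Not entailed — Mei sliced the carrot, not the toast; the toast belongs to the buttering event.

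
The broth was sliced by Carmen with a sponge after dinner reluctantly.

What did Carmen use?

a sponge

'with a sponge' marks the instrument of the slicing event.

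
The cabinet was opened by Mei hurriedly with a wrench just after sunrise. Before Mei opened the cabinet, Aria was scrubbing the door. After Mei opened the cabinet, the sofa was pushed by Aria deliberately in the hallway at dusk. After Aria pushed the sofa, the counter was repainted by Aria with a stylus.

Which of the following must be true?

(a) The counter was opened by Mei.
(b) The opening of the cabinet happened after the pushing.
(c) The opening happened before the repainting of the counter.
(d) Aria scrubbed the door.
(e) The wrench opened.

(a) Not entailed — Mei opened the cabinet, not the counter; the counter belongs to the repainting event.
(b) Not entailed — the narrative places the opening before the pushing, not after.
(c) Entailed — the narrative places the opening before the repainting.
(d) Entailed — 'scrub' is an activity; 'was scrubbing' entails that some scrubbing happened, so 'scrubbed' holds.
(e) Not entailed — the cabinet is what opened, not the wrench.

(c), (d)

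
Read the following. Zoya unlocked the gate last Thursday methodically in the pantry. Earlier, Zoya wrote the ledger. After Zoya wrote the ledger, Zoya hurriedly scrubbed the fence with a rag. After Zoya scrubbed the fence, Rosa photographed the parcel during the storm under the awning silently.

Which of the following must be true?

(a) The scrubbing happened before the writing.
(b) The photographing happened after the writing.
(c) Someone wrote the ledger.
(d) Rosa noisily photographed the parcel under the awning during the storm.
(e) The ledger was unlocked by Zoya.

(a) Not entailed — the narrative places the writing before the scrubbing, not after.
(b) Entailed — the narrative places the writing before the photographing.
(c) Entailed — every conjunct here is already in the original writing event.
(d) Not entailed — 'noisily' adds a manner not in (and inconsistent with) the original.
(e) Not entailed — Zoya unlocked the gate, not the ledger; the ledger belongs to the writing event.

(b), (c)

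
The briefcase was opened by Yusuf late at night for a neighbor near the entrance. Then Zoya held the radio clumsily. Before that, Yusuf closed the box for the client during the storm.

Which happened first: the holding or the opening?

the opening

The connectives place the opening before the holding.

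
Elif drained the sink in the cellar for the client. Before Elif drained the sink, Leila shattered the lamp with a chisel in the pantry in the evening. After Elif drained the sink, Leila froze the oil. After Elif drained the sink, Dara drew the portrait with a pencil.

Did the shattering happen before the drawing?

yes

The narrative orders the shattering before the drawing.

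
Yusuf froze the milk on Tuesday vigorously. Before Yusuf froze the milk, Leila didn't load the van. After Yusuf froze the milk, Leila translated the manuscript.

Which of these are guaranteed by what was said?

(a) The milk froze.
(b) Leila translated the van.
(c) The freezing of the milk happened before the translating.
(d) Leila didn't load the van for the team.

(a) Entailed — 'Yusuf froze the milk' is causative; it entails the inchoative 'the milk froze'.
(b) Not entailed — Leila translated the manuscript, not the van; the van belongs to the loading event.
(c) Entailed — the narrative places the freezing before the translating.
(d) Entailed — under negation, adding a further restriction is entailed: if no such loading event occurred, none occurred for the team either.

(a), (c), (d)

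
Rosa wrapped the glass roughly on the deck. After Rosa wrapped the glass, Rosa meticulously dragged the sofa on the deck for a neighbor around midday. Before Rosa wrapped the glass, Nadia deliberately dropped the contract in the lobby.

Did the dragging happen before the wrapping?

no

The narrative orders the wrapping before the dragging.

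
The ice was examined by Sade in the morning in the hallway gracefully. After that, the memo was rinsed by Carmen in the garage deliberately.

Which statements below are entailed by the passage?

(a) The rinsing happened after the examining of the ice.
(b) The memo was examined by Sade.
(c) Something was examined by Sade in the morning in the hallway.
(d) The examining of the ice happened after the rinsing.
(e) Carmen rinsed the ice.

(a), (c)

(a) Entailed — the narrative places the examining before the rinsing.
(b) Not entailed — Sade examined the ice, not the memo; the memo belongs to the rinsing event.
(c) Entailed — this follows by dropping conjuncts from the examining event's description.
(d) Not entailed — the narrative places the examining before the rinsing, not after.
(e) Not entailed — Carmen rinsed the memo, not the ice; the ice belongs to the examining event.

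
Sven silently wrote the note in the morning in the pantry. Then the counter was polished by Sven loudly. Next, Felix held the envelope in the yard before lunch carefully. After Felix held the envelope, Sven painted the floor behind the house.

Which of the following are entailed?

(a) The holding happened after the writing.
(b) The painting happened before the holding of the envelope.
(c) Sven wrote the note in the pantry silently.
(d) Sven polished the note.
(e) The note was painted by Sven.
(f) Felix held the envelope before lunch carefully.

(a) Entailed — the narrative places the writing before the holding.
(b) Not entailed — the narrative places the holding before the painting, not after.
(c) Entailed — dropping 'in the morning' leaves a sub-description the original still satisfies.
(d) Not entailed — Sven polished the counter, not the note; the note belongs to the writing event.
(e) Not entailed — Sven painted the floor, not the note; the note belongs to the writing event.
(f) Entailed — the original entails any weakening of itself; this just drops 'in the yard'.

(a), (c), (f)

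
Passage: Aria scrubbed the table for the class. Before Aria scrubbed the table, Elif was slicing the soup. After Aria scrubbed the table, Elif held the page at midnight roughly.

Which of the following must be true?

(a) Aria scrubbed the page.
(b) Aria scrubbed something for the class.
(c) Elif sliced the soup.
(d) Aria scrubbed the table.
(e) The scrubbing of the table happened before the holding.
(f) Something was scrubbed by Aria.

(a) Not entailed — Aria scrubbed the table, not the page; the page belongs to the holding event.
(b) Entailed — generalizing the patient leaves a sub-description the original still satisfies.
(c) Not entailed — 'was slicing' is progressive on an accomplishment; it does not entail the completed 'sliced'.
(d) Entailed — this follows by dropping conjuncts from the scrubbing event's description.
(e) Entailed — the narrative places the scrubbing before the holding.
(f) Entailed — every conjunct here is already in the original scrubbing event.

(b), (d), (e), (f)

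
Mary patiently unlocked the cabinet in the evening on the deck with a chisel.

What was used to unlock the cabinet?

a chisel

'with a chisel' marks the instrument of the unlocking event.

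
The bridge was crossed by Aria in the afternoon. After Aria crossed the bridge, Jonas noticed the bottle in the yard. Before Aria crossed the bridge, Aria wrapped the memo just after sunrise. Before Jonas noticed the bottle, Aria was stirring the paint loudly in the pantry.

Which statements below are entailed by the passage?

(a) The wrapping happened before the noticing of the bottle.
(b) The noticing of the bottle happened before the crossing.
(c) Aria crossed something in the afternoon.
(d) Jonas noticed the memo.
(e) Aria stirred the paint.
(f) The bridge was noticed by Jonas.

(a), (c), (e)

(a) Entailed — the narrative places the wrapping before the noticing.
(b) Not entailed — the narrative places the crossing before the noticing, not after.
(c) Entailed — every conjunct here is already in the original crossing event.
(d) Not entailed — Jonas noticed the bottle, not the memo; the memo belongs to the wrapping event.
(e) Entailed — 'stir' is an activity; 'was stirring' entails that some stirring happened, so 'stirred' holds.
(f) Not entailed — Jonas noticed the bottle, not the bridge; the bridge belongs to the crossing event.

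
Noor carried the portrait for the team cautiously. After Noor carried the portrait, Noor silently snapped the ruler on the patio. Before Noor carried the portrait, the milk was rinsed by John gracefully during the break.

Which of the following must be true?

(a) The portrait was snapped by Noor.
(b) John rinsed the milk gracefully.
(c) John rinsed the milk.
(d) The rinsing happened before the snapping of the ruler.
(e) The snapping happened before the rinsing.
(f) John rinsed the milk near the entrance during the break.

(a) Not entailed — Noor snapped the ruler, not the portrait; the portrait belongs to the carrying event.
(b) Entailed — the original entails any weakening of itself; this just drops 'during the break'.
(c) Entailed — every conjunct here is already in the original rinsing event.
(d) Entailed — the narrative places the rinsing before the snapping.
(e) Not entailed — the narrative places the rinsing before the snapping, not after.
(f) Not entailed — 'near the entrance' adds information not in the original event.

(b), (c), (d)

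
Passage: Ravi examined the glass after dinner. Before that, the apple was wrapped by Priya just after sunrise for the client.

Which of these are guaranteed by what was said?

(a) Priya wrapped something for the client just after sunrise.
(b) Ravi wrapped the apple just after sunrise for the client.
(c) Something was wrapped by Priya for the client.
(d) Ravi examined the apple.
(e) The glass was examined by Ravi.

(a) Entailed — every conjunct here is already in the original wrapping event.
(b) Not entailed — the passage has Priya wrapping the apple, not Ravi.
(c) Entailed — this follows by dropping conjuncts from the wrapping event's description.
(d) Not entailed — Ravi examined the glass, not the apple; the apple belongs to the wrapping event.
(e) Entailed — this follows by dropping conjuncts from the examining event's description.

(a), (c), (e)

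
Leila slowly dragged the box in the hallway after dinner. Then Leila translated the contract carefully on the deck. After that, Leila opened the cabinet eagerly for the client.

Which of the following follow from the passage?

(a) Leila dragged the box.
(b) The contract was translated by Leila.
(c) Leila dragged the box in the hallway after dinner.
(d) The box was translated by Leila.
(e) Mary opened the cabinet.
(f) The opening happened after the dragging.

(a), (b), (c), (f)

(a) Entailed — this follows by dropping conjuncts from the dragging event's description.
(b) Entailed — the original entails any weakening of itself; this just drops 'on the deck', 'carefully'.
(c) Entailed — the original entails any weakening of itself; this just drops 'slowly'.
(d) Not entailed — Leila translated the contract, not the box; the box belongs to the dragging event.
(e) Not entailed — the passage has Leila opening the cabinet, not Mary.
(f) Entailed — the narrative places the dragging before the opening.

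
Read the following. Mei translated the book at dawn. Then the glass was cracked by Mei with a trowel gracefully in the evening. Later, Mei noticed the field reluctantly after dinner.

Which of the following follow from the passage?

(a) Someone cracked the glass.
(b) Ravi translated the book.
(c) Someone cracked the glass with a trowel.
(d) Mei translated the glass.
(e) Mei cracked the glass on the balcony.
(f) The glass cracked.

(a) Entailed — this follows by dropping conjuncts from the cracking event's description.
(b) Not entailed — the passage has Mei translating the book, not Ravi.
(c) Entailed — dropping 'in the evening', 'gracefully' and generalizing the agent leaves a sub-description the original still satisfies.
(d) Not entailed — Mei translated the book, not the glass; the glass belongs to the cracking event.
(e) Not entailed — 'on the balcony' adds information not in the original event.
(f) Entailed — 'Mei cracked the glass' is causative; it entails the inchoative 'the glass cracked'.

(a), (c), (f)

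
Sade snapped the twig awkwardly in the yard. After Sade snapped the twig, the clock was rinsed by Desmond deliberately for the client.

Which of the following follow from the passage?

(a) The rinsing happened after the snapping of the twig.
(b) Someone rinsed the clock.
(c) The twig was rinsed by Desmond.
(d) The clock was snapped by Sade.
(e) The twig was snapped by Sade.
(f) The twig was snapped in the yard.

(a) Entailed — the narrative places the snapping before the rinsing.
(b) Entailed — dropping 'deliberately', 'for the client' and generalizing the agent leaves a sub-description the original still satisfies.
(c) Not entailed — Desmond rinsed the clock, not the twig; the twig belongs to the snapping event.
(d) Not entailed — Sade snapped the twig, not the clock; the clock belongs to the rinsing event.
(e) Entailed — every conjunct here is already in the original snapping event.
(f) Entailed — dropping 'awkwardly' and generalizing the agent leaves a sub-description the original still satisfies.

(a), (b), (e), (f)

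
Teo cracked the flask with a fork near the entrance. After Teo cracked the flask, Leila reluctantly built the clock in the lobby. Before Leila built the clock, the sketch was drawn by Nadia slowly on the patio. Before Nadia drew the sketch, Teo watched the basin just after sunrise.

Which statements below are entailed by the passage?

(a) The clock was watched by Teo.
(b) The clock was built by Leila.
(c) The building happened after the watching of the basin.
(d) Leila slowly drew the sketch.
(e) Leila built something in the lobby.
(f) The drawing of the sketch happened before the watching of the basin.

(a) Not entailed — Teo watched the basin, not the clock; the clock belongs to the building event.
(b) Entailed — dropping 'reluctantly', 'in the lobby' leaves a sub-description the original still satisfies.
(c) Entailed — the narrative places the watching before the building.
(d) Not entailed — the passage has Nadia drawing the sketch, not Leila.
(e) Entailed — dropping 'reluctantly' and generalizing the patient leaves a sub-description the original still satisfies.
(f) Not entailed — the narrative places the watching before the drawing, not after.

(b), (c), (e)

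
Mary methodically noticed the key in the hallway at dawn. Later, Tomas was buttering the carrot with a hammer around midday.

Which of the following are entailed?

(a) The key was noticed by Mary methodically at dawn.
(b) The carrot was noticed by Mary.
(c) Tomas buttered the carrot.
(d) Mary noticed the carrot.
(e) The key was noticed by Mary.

(a) Entailed — dropping 'in the hallway' leaves a sub-description the original still satisfies.
(b) Not entailed — Mary noticed the key, not the carrot; the carrot belongs to the buttering event.
(c) Not entailed — 'was buttering' is progressive on an accomplishment; it does not entail the completed 'buttered'.
(d) Not entailed — Mary noticed the key, not the carrot; the carrot belongs to the buttering event.
(e) Entailed — dropping 'in the hallway', 'methodically', 'at dawn' leaves a sub-description the original still satisfies.

(a), (e)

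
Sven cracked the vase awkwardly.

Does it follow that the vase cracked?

'Sven cracked the vase' is the causative; it entails the inchoative 'the vase cracked'.

yes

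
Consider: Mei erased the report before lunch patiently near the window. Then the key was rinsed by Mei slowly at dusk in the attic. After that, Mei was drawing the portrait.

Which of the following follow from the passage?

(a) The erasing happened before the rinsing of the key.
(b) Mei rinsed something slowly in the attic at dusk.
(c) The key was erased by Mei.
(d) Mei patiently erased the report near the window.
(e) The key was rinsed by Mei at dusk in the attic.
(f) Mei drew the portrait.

(a), (b), (d), (e)

(a) Entailed — the narrative places the erasing before the rinsing.
(b) Entailed — the original entails any weakening of itself; this just generalizes the patient.
(c) Not entailed — Mei erased the report, not the key; the key belongs to the rinsing event.
(d) Entailed — every conjunct here is already in the original erasing event.
(e) Entailed — the original entails any weakening of itself; this just drops 'slowly'.
(f) Not entailed — 'was drawing' is progressive on an accomplishment; it does not entail the completed 'drew'.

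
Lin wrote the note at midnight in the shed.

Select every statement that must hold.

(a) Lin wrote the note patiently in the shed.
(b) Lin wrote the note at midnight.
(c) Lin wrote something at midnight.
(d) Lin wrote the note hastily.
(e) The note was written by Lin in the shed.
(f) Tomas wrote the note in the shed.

(b), (c), (e)

(a) Not entailed — 'patiently' adds information not in the original event.
(b) Entailed — every conjunct here is already in the original writing event.
(c) Entailed — dropping 'in the shed' and generalizing the patient leaves a sub-description the original still satisfies.
(d) Not entailed — 'hastily' adds information not in the original event.
(e) Entailed — every conjunct here is already in the original writing event.
(f) Not entailed — the passage has Lin writing the note, not Tomas.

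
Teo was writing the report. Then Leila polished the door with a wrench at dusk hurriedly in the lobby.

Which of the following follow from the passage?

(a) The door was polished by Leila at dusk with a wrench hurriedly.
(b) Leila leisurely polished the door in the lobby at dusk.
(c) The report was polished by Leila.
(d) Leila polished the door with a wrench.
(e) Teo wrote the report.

(a) Entailed — this follows by dropping conjuncts from the polishing event's description.
(b) Not entailed — 'leisurely' adds a manner not in (and inconsistent with) the original.
(c) Not entailed — Leila polished the door, not the report; the report belongs to the writing event.
(d) Entailed — the original entails any weakening of itself; this just drops 'hurriedly', 'in the lobby', 'at dusk'.
(e) Not entailed — 'was writing' is progressive on an accomplishment; it does not entail the completed 'wrote'.

(a), (d)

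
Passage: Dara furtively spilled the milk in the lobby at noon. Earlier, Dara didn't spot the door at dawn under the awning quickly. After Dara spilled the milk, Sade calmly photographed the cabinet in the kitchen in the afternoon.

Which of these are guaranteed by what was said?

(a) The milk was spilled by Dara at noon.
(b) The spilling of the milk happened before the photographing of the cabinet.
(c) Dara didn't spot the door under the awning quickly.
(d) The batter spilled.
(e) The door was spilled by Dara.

(a), (b)

(a) Entailed — dropping 'furtively', 'in the lobby' leaves a sub-description the original still satisfies.
(b) Entailed — the narrative places the spilling before the photographing.
(c) Not entailed — dropping 'at dawn' under negation is not valid — the original leaves open that Dara spotted the door some other way.
(d) Not entailed — the milk is what spilled, not the batter.
(e) Not entailed — Dara spilled the milk, not the door; the door belongs to the spotting event.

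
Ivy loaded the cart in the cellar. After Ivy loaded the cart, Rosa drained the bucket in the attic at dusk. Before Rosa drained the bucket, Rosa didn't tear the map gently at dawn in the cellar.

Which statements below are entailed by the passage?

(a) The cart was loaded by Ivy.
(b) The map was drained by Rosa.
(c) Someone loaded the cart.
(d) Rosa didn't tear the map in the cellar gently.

(a) Entailed — the original entails any weakening of itself; this just drops 'in the cellar'.
(b) Not entailed — Rosa drained the bucket, not the map; the map belongs to the tearing event.
(c) Entailed — dropping 'in the cellar' and generalizing the agent leaves a sub-description the original still satisfies.
(d) Not entailed — dropping 'at dawn' under negation is not valid — the original leaves open that Rosa tore the map some other way.

(a), (c)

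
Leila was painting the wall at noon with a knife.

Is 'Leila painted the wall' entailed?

no

'was painting' is progressive; for an accomplishment like 'paint the wall', it doesn't entail completion.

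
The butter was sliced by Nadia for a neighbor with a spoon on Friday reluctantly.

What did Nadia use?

'with a spoon' marks the instrument of the slicing event.

a spoon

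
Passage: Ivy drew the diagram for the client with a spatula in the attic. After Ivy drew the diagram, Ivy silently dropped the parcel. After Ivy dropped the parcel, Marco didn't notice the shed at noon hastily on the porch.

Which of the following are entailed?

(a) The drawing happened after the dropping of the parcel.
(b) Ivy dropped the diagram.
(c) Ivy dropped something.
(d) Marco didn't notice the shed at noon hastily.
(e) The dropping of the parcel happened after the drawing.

(a) Not entailed — the narrative places the drawing before the dropping, not after.
(b) Not entailed — Ivy dropped the parcel, not the diagram; the diagram belongs to the drawing event.
(c) Entailed — every conjunct here is already in the original dropping event.
(d) Not entailed — dropping 'on the porch' under negation is not valid — the original leaves open that Marco noticed the shed some other way.
(e) Entailed — the narrative places the drawing before the dropping.

(c), (e)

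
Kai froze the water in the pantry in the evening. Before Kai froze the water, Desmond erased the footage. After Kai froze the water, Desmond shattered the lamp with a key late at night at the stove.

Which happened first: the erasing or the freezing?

the erasing

The connectives place the erasing before the freezing.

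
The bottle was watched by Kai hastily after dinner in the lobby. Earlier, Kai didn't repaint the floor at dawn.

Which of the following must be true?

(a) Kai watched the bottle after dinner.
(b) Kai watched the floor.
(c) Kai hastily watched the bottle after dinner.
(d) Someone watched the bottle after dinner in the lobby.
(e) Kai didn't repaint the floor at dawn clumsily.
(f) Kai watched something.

(a) Entailed — this follows by dropping conjuncts from the watching event's description.
(b) Not entailed — Kai watched the bottle, not the floor; the floor belongs to the repainting event.
(c) Entailed — this follows by dropping conjuncts from the watching event's description.
(d) Entailed — the original entails any weakening of itself; this just drops 'hastily' and generalizes the agent.
(e) Entailed — under negation, adding a further restriction is entailed: if no such repainting event occurred, none occurred clumsily either.
(f) Entailed — dropping 'hastily', 'after dinner', 'in the lobby' and generalizing the patient leaves a sub-description the original still satisfies.

(a), (c), (d), (e), (f)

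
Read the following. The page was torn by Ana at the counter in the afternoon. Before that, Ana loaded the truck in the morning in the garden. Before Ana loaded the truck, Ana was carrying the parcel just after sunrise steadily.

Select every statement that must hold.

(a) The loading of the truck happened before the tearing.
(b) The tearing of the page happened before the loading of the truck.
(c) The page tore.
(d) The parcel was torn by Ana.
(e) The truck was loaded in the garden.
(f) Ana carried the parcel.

(a), (c), (e), (f)

(a) Entailed — the narrative places the loading before the tearing.
(b) Not entailed — the narrative places the loading before the tearing, not after.
(c) Entailed — 'Ana tore the page' is causative; it entails the inchoative 'the page tore'.
(d) Not entailed — Ana tore the page, not the parcel; the parcel belongs to the carrying event.
(e) Entailed — every conjunct here is already in the original loading event.
(f) Entailed — 'carry' is an activity; 'was carrying' entails that some carrying happened, so 'carried' holds.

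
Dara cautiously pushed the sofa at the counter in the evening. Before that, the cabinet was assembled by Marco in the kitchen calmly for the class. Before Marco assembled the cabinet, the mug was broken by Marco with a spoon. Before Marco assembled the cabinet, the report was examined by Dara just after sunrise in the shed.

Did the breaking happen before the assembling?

yes

The narrative orders the breaking before the assembling.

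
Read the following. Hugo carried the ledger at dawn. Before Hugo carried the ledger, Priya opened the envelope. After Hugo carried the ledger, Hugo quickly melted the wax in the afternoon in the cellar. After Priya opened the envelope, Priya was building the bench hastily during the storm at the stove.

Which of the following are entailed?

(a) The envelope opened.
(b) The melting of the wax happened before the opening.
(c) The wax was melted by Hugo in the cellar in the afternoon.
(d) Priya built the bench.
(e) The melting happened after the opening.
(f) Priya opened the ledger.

(a), (c), (e)

(a) Entailed — 'Priya opened the envelope' is causative; it entails the inchoative 'the envelope opened'.
(b) Not entailed — the narrative places the opening before the melting, not after.
(c) Entailed — every conjunct here is already in the original melting event.
(d) Not entailed — 'was building' is progressive on an accomplishment; it does not entail the completed 'built'.
(e) Entailed — the narrative places the opening before the melting.
(f) Not entailed — Priya opened the envelope, not the ledger; the ledger belongs to the carrying event.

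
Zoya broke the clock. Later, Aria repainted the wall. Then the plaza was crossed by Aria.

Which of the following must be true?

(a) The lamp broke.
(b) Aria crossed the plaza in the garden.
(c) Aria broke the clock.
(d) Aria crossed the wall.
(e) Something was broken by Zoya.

(e)

(a) Not entailed — the clock is what broke, not the lamp.
(b) Not entailed — 'in the garden' adds information not in the original event.
(c) Not entailed — the passage has Zoya breaking the clock, not Aria.
(d) Not entailed — Aria crossed the plaza, not the wall; the wall belongs to the repainting event.
(e) Entailed — this follows by dropping conjuncts from the breaking event's description.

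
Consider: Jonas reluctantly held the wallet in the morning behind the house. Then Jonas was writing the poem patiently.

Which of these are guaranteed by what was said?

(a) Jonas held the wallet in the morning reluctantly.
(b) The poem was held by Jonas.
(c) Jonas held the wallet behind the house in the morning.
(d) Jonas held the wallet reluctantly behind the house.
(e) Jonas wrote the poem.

(a), (c), (d)

(a) Entailed — every conjunct here is already in the original holding event.
(b) Not entailed — Jonas held the wallet, not the poem; the poem belongs to the writing event.
(c) Entailed — every conjunct here is already in the original holding event.
(d) Entailed — dropping 'in the morning' leaves a sub-description the original still satisfies.
(e) Not entailed — 'was writing' is progressive on an accomplishment; it does not entail the completed 'wrote'.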